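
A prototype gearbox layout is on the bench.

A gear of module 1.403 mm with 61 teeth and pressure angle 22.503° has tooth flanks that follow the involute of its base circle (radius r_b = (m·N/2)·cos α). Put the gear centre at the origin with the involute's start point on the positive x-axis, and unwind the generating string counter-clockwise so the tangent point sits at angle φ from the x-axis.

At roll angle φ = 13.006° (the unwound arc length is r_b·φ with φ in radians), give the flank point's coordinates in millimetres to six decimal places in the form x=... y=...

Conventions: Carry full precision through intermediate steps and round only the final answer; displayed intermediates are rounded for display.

x=40.538785 y=0.153344

topology: single-mesh involute geometry — m = 1.403, N = 61
pitch radius r_p = m·N/2 = 1.403·61/2 = 42.791500
base radius r_b = r_p·cos α = 42.791500·cos 22.503° = 39.533334
roll angle φ = 13.006° = 0.22699752 rad
x = r_b·(cos φ + φ·sin φ) = 40.538785
y = r_b·(sin φ − φ·cos φ) = 0.153344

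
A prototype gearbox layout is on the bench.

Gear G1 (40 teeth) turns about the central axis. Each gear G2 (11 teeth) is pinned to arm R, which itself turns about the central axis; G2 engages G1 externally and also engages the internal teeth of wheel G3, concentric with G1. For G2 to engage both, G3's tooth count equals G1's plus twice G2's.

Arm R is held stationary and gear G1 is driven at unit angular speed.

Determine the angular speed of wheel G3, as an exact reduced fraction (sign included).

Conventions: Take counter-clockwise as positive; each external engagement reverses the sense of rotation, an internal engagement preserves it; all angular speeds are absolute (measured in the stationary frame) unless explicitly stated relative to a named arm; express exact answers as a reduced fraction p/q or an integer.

recognized (axles ride arm R): planetary set, 40/11/62 teeth
ring teeth: 40 + 2·11 = 62
40(ω_sun−ω_arm) = −62(ω_ring−ω_arm),  ω_arm = 0, ω_sun = 1
ω_ring = 0 − (40/62)(1−0) = -20/31
exact speed ratio = -20/31

-20/31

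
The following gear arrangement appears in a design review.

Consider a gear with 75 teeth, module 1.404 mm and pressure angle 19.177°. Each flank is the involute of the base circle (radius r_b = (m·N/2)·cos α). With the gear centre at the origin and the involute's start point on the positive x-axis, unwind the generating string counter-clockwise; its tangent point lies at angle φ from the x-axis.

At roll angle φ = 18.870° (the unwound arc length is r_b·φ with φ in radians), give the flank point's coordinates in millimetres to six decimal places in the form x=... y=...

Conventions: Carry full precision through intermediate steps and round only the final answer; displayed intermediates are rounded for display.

x=52.352618 y=0.585751

single-mesh involute tooth geometry (75T wheel at module 1.404)
pitch radius r_p = m·N/2 = 1.404·75/2 = 52.650000
base radius r_b = r_p·cos α = 52.650000·cos 19.177° = 49.728363
roll angle φ = 18.870° = 0.32934363 rad
x = r_b·(cos φ + φ·sin φ) = 52.352618
y = r_b·(sin φ − φ·cos φ) = 0.585751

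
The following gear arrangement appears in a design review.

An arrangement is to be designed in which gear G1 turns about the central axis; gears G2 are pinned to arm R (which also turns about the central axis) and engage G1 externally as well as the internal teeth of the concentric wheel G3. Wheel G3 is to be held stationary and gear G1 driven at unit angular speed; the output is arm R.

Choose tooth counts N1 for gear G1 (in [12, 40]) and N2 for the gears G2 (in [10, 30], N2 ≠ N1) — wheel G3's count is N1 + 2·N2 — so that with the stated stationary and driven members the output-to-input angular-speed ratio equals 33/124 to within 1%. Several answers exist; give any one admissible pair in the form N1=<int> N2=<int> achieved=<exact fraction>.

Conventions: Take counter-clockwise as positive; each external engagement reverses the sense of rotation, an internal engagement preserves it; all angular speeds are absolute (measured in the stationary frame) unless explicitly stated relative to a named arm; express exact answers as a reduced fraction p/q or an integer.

class = planetary set [ratio 33/124 wanted; Willis about the carrier]
Willis with ω_ring = 0: ω_arm/ω_sun = N1/(N1+N3); set equal to 33/124  ⇒  N3/N1 = 1/(33/124) − 1 = 91/33
N3 = N1 + 2·N2  ⇒  N2/N1 = (N3/N1 − 1)/2 = (91/33 − 1)/2 = 29/33
smallest multiple with N1 ≥ 12 and N2 ≥ 10: k = 1  ⇒  N1 = 1·33 = 33, N2 = 1·29 = 29 (N1 ≤ 40, N2 ≤ 30, N2 ≠ N1 ✓), N3 = 33 + 2·29 = 91
check: N1/(N1+N3) with N1 = 33, N3 = 91 gives 33/124; |achieved − target| = 0 ≤ 33/12400 ✓

N1=33 N2=29 achieved=33/124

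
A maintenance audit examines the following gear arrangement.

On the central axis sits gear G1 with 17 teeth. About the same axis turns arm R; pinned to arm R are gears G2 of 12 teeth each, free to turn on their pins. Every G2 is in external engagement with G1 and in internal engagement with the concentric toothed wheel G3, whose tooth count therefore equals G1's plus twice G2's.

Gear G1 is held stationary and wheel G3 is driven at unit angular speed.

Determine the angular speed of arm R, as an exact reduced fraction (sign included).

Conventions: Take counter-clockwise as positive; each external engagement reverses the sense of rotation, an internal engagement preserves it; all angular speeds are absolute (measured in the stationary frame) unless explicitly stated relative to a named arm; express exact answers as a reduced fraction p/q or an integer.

41/58

class = planetary set [G3 = 17+2·12 = 41; Willis about the carrier]
ring teeth: 17 + 2·12 = 41
17(ω_sun−ω_arm) = −41(ω_ring−ω_arm),  ω_sun = 0, ω_ring = 1
17(0−ω_arm) = −41(1−ω_arm)  ⇒  58·ω_arm = 41  ⇒  ω_arm = 41/58
exact speed ratio = 41/58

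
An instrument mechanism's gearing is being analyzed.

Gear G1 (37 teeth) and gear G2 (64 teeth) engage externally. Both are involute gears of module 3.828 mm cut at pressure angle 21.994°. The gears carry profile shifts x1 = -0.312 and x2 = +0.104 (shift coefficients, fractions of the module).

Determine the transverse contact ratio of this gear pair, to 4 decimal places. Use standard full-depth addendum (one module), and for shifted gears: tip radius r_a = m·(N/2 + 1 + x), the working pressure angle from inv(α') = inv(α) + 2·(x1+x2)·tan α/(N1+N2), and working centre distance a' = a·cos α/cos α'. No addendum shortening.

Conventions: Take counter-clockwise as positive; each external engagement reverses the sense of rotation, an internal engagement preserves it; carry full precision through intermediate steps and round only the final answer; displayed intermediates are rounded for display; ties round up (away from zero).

single-mesh involute tooth geometry (37T engaging 64T at module 3.828)
base radii: r_b1 = 65.664084, r_b2 = 113.581118
tip radii: r_a1 = 73.451664, r_a2 = 126.722112
inv(α') = inv(21.994°) + 2·(-0.312+0.104)·tan α/(37+64) = 0.01837310  ⇒  α' = 21.39173°
a' = a·cos α / cos α' = 193.3140·cos 21.994°/cos 21.39173° = 192.507325
action lengths: √(r_a1²−r_b1²) = 32.914663, √(r_a2²−r_b2²) = 56.194513
base pitch p_b = π·m·cos α = 11.150800
CR = (32.914663 + 56.194513 − 192.507325·sin 21.39173°)/11.150800 = 1.694371
contact ratio ≈ 1.6944

1.6944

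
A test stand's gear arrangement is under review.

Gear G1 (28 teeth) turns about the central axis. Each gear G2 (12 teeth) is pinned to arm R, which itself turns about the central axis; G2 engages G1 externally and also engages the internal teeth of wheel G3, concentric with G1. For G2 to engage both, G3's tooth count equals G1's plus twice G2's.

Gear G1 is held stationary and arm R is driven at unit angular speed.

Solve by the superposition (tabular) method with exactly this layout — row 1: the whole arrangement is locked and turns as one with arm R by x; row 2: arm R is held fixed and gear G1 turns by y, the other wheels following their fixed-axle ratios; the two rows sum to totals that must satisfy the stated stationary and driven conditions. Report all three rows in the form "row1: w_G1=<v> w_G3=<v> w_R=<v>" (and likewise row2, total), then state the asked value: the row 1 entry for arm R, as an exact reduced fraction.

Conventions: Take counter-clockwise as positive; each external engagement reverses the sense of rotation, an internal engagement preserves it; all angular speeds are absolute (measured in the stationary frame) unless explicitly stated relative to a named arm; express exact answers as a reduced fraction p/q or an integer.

class = planetary set [G3 = 28+2·12 = 52; Willis about the carrier]
superposition row 1 [locked train]: every member turns x
row 2 — arm fixed, fixed-axis ratios: sun y, ring −(28/52)·y, arm 0
boundary: total ω_sun = x + y = 0 and total ω_arm = x = 1  ⇒  y = -1, x = 1
row 2 ring = −(28/52)·(-1) = 7/13
totals (row 1 + row 2): sun 1 + (-1) = 0, ring 1 + 7/13 = 20/13, arm 1 + 0 = 1
asked cell (row1, arm) = 1

row1: w_G1=1 w_G3=1 w_R=1
row2: w_G1=-1 w_G3=7/13 w_R=0
total: w_G1=0 w_G3=20/13 w_R=1
asked value: 1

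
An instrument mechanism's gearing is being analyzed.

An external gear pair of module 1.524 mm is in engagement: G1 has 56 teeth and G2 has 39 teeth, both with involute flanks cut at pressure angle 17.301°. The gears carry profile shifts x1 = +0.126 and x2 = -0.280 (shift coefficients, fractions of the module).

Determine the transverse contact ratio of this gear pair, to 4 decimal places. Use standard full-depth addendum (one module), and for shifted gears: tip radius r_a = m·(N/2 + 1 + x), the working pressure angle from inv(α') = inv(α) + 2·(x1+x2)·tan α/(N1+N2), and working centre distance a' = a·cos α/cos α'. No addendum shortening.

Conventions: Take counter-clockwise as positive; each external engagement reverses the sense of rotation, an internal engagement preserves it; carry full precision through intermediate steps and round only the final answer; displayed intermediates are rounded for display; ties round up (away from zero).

1.9536

recognized (one external pair, fixed centres): single-mesh tooth geometry, m = 1.524, N1 = 56, N2 = 39
base radii: r_b1 = 40.741331, r_b2 = 28.373427
tip radii: r_a1 = 44.388024, r_a2 = 30.815280
inv(α') = inv(17.301°) + 2·(+0.126-0.280)·tan α/(56+39) = 0.00851518  ⇒  α' = 16.68138°
a' = a·cos α / cos α' = 72.3900·cos 17.301°/cos 16.68138° = 72.151183
action lengths: √(r_a1²−r_b1²) = 17.619324, √(r_a2²−r_b2²) = 12.022068
base pitch p_b = π·m·cos α = 4.571167
CR = (17.619324 + 12.022068 − 72.151183·sin 16.68138°)/4.571167 = 1.953647
contact ratio ≈ 1.9536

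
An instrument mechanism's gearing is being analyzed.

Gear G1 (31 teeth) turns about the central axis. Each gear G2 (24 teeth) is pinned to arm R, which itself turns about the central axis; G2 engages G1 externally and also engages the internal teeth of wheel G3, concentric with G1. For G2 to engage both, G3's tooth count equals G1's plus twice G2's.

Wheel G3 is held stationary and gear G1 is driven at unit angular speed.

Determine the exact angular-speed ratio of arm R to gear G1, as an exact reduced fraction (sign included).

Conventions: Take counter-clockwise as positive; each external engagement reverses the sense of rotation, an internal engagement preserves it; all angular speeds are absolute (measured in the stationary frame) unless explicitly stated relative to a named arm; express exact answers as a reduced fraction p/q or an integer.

planetary set (31T centre, 24T on arm, 79T internal) — Willis relation
ring teeth: 31 + 2·24 = 79
31(ω_sun−ω_arm) = −79(ω_ring−ω_arm),  ω_ring = 0, ω_sun = 1
31(1−ω_arm) = −79(0−ω_arm)  ⇒  110·ω_arm = 31  ⇒  ω_arm = 31/110
ω_out/ω_in = 31/110

31/110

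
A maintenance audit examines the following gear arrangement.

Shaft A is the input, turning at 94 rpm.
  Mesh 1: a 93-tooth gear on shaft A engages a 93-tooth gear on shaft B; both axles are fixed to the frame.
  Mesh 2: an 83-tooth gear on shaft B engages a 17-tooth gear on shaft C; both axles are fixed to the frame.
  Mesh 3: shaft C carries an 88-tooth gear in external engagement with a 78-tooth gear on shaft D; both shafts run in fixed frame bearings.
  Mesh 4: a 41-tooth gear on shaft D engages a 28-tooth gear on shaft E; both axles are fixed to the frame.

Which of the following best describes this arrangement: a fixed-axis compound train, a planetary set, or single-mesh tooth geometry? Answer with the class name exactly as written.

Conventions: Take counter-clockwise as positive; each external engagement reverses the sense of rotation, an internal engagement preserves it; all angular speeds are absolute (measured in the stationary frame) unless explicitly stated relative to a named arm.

4-mesh fixed-axis compound train (all bearings frame-fixed)
classification: fixed-axis compound train

fixed-axis compound train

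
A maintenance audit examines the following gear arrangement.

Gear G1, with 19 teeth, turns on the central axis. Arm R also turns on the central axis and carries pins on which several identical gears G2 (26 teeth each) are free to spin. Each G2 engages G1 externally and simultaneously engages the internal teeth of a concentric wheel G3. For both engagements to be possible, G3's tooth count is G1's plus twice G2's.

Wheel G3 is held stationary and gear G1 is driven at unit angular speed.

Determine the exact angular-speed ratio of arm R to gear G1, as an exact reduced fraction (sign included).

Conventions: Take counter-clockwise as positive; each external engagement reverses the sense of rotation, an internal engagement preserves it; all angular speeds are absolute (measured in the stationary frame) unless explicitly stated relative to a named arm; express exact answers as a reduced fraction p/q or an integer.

topology: planetary set — G1 19T / G2 26T / G3 71T, arm = carrier (Willis)
ring teeth: 19 + 2·26 = 71
19(ω_sun−ω_arm) = −71(ω_ring−ω_arm),  ω_ring = 0, ω_sun = 1
19(1−ω_arm) = −71(0−ω_arm)  ⇒  90·ω_arm = 19  ⇒  ω_arm = 19/90
ω_out/ω_in = 19/90

19/90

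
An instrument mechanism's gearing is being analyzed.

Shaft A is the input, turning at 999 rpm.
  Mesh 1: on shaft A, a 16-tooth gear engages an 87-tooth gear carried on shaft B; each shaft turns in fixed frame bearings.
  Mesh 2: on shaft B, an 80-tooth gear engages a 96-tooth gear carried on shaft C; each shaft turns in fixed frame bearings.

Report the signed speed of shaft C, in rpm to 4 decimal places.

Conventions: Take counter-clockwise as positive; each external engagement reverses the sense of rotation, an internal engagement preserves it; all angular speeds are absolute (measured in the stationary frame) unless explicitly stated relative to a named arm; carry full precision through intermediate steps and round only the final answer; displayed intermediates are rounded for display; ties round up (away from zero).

+153.1034 rpm

topology: fixed-axis compound train — 2 meshes, A→C
mesh 1 [16T→87T]: ω = 999.0000×16/87 = 183.7241 rpm, sense flips to −
mesh 2 [80T→96T]: ω = 183.7241×80/96 = 153.1034 rpm, sense flips to +
signed output speed = +153.1034 rpm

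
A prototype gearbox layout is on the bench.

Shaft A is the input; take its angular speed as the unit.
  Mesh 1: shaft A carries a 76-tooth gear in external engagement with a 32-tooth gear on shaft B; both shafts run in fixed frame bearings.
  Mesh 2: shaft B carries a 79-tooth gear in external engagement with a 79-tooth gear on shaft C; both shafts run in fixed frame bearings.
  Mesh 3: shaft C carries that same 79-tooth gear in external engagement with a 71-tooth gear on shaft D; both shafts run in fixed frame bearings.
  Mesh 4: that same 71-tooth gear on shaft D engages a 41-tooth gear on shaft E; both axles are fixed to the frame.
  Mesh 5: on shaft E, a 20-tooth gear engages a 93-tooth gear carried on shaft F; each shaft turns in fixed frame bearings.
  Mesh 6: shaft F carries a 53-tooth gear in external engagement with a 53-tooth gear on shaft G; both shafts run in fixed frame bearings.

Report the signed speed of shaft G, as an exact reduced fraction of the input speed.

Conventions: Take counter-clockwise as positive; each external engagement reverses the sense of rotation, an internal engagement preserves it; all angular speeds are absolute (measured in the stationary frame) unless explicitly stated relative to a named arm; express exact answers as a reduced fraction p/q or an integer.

7505/7626

6-mesh fixed-axis compound train (all bearings frame-fixed)
mesh 1 [76T→32T]: |ω|/ω_in = 1×76/32 = 19/8, sense flips to −
mesh 2 [79T→79T]: |ω|/ω_in = (19/8)×79/79 = 19/8, sense flips to +
mesh 3 [79T→71T]: |ω|/ω_in = (19/8)×79/71 = 1501/568, sense flips to −
mesh 4 [71T→41T]: |ω|/ω_in = (1501/568)×71/41 = 1501/328, sense flips to +
mesh 5 [20T→93T]: |ω|/ω_in = (1501/328)×20/93 = 7505/7626, sense flips to −
mesh 6 [53T→53T]: |ω|/ω_in = (7505/7626)×53/53 = 7505/7626, sense flips to +
signed output speed (× input speed) = 7505/7626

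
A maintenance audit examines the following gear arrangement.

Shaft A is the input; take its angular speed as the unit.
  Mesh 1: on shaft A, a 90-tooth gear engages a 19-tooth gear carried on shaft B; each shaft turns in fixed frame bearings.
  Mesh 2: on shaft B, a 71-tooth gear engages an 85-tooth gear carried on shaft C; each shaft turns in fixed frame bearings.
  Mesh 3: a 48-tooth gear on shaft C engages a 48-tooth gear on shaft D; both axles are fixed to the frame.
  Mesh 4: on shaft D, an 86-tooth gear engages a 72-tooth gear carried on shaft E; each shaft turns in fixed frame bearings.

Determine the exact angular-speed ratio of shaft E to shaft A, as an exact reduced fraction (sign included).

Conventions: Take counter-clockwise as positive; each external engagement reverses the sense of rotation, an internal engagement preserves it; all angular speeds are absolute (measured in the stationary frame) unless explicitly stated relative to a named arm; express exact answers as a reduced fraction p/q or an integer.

3053/646

class = fixed-axis compound train [4 meshes; 4 ratios multiply, 4 sense flips]
mesh 1 [90T→19T]: running ratio 90/19, sense −
mesh 2 [71T→85T]: running ratio 1278/323, sense +
mesh 3 [48T→48T]: running ratio 1278/323, sense −
mesh 4 [86T→72T]: running ratio 3053/646, sense +
ω_out/ω_in = 3053/646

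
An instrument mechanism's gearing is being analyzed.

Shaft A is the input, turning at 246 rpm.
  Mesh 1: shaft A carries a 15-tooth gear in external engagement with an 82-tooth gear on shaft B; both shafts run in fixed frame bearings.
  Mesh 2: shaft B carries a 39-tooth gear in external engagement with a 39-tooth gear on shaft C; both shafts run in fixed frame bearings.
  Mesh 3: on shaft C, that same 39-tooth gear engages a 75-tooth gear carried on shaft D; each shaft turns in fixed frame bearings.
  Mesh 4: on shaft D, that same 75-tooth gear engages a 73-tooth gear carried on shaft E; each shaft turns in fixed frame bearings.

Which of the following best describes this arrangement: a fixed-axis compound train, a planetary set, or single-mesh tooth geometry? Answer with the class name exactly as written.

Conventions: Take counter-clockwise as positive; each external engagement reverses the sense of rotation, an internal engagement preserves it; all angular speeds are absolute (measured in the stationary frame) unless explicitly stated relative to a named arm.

fixed-axis compound train

4-mesh fixed-axis compound train (all bearings frame-fixed)
classification: fixed-axis compound train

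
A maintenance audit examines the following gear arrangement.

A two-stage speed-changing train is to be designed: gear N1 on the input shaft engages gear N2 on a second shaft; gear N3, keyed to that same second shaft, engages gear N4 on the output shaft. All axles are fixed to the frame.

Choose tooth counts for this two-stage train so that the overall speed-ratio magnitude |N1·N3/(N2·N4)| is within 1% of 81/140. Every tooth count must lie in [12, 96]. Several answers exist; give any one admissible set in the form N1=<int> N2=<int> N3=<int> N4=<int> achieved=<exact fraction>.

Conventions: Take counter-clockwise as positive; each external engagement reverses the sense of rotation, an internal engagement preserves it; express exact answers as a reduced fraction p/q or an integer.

topology: fixed-axis compound train — 2 stages, target 81/140
target = 81/140 in lowest terms: an exact hit needs N1·N3 = k·81 and N2·N4 = k·140 for one integer k, every count in [12, 96]; additionally prefer no 1:1 stage (N1 ≠ N2, N3 ≠ N4)
k = 1…3: no 1:1-free in-range split of k·81 and k·140 into factor pairs; take k = 4
k = 4: N1·N3 = 324 = 12·27, N2·N4 = 560 = 14·40
achieved = 12·27/(14·40) = 81/140; |achieved − target| = 0 ≤ 81/14000 ✓

N1=12 N2=14 N3=27 N4=40 achieved=81/140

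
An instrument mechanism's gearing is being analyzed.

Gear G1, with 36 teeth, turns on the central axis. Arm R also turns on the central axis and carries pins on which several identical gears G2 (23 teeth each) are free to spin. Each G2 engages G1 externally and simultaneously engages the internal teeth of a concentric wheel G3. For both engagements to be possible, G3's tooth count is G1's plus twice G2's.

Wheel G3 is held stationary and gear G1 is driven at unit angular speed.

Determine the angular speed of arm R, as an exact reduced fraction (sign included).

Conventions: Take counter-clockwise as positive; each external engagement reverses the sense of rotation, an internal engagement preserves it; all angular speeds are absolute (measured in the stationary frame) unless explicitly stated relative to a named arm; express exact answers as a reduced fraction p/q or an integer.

recognized (axles ride arm R): planetary set, 36/23/82 teeth
ring teeth: 36 + 2·23 = 82
36(ω_sun−ω_arm) = −82(ω_ring−ω_arm),  ω_ring = 0, ω_sun = 1
36(1−ω_arm) = −82(0−ω_arm)  ⇒  118·ω_arm = 36  ⇒  ω_arm = 18/59
exact speed ratio = 18/59

18/59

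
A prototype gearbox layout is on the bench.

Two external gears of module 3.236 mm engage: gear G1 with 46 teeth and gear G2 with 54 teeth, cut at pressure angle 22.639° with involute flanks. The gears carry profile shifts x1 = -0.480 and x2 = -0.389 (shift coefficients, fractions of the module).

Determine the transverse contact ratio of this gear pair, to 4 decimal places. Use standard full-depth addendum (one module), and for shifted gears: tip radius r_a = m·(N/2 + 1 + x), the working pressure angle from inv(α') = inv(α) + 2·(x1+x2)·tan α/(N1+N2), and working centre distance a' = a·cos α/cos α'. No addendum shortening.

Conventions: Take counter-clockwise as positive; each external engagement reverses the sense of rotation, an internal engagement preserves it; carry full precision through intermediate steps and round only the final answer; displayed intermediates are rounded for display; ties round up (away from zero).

1.8309

single-mesh involute tooth geometry (46T engaging 54T at module 3.236)
base radii: r_b1 = 68.693205, r_b2 = 80.639850
tip radii: r_a1 = 76.110720, r_a2 = 89.349196
inv(α') = inv(22.639°) + 2·(-0.480-0.389)·tan α/(46+54) = 0.01468510  ⇒  α' = 19.90467°
a' = a·cos α / cos α' = 161.8000·cos 22.639°/cos 19.90467° = 158.820956
action lengths: √(r_a1²−r_b1²) = 32.773240, √(r_a2²−r_b2²) = 38.477182
base pitch p_b = π·m·cos α = 9.382873
CR = (32.773240 + 38.477182 − 158.820956·sin 19.90467°)/9.382873 = 1.830873
contact ratio ≈ 1.8309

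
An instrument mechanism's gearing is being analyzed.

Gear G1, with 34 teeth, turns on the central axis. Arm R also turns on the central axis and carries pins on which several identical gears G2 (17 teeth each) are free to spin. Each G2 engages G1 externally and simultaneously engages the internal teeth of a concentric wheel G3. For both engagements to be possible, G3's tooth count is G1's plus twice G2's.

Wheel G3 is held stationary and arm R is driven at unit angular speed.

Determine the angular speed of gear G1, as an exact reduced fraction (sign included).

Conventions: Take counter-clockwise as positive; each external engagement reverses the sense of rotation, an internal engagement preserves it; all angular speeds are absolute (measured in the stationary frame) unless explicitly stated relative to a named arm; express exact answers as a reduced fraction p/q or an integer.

3

recognized (axles ride arm R): planetary set, 34/17/68 teeth
ring teeth: 34 + 2·17 = 68
34(ω_sun−ω_arm) = −68(ω_ring−ω_arm),  ω_ring = 0, ω_arm = 1
ω_sun = 1 − (68/34)(0−1) = 3
exact speed ratio = 3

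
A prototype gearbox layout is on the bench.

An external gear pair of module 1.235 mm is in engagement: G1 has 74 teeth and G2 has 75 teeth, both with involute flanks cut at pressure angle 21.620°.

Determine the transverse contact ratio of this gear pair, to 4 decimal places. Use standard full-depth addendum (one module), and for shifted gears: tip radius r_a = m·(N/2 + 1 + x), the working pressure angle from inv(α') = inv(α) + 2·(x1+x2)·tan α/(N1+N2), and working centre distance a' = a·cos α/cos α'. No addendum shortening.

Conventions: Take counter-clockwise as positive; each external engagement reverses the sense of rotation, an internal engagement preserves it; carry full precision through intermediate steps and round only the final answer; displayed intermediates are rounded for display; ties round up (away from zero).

1.7252

class = single-mesh tooth geometry [involute pair 74T × 75T, m = 1.235]
base radii: r_b1 = 42.480262, r_b2 = 43.054320
tip radii: r_a1 = 46.930000, r_a2 = 47.547500
no profile shift: α' = α, a' = a
action lengths: √(r_a1²−r_b1²) = 19.946233, √(r_a2²−r_b2²) = 20.176479
base pitch p_b = π·m·cos α = 3.606910
CR = (19.946233 + 20.176479 − 92.007500·sin 21.62000°)/3.606910 = 1.725198
contact ratio ≈ 1.7252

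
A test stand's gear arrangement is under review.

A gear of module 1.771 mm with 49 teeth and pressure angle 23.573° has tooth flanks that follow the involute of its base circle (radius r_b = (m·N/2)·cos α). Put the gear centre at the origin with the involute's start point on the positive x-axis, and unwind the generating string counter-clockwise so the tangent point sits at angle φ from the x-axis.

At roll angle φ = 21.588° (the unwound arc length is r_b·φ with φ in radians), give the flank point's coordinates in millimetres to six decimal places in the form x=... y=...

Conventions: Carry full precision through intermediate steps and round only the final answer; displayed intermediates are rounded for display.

recognized (one wheel, involute flank): single-mesh tooth geometry, m = 1.771, N = 49
pitch radius r_p = m·N/2 = 1.771·49/2 = 43.389500
base radius r_b = r_p·cos α = 43.389500·cos 23.573° = 39.768702
roll angle φ = 21.588° = 0.37678168 rad
x = r_b·(cos φ + φ·sin φ) = 42.492173
y = r_b·(sin φ − φ·cos φ) = 0.699055

x=42.492173 y=0.699055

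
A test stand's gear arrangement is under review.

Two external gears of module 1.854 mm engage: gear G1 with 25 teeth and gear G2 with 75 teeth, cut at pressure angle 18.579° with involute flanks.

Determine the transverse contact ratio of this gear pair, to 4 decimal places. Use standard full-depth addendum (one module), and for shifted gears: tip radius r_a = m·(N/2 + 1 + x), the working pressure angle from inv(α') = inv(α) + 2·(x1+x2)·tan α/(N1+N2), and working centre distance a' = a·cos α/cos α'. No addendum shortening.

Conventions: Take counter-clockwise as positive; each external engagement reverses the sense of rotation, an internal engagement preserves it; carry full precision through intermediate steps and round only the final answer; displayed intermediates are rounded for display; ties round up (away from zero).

1.7898

class = single-mesh tooth geometry [involute pair 25T × 75T, m = 1.854]
base radii: r_b1 = 21.967241, r_b2 = 65.901722
tip radii: r_a1 = 25.029000, r_a2 = 71.379000
no profile shift: α' = α, a' = a
action lengths: √(r_a1²−r_b1²) = 11.995465, √(r_a2²−r_b2²) = 27.421245
base pitch p_b = π·m·cos α = 5.520970
CR = (11.995465 + 27.421245 − 92.700000·sin 18.57900°)/5.520970 = 1.789792
contact ratio ≈ 1.7898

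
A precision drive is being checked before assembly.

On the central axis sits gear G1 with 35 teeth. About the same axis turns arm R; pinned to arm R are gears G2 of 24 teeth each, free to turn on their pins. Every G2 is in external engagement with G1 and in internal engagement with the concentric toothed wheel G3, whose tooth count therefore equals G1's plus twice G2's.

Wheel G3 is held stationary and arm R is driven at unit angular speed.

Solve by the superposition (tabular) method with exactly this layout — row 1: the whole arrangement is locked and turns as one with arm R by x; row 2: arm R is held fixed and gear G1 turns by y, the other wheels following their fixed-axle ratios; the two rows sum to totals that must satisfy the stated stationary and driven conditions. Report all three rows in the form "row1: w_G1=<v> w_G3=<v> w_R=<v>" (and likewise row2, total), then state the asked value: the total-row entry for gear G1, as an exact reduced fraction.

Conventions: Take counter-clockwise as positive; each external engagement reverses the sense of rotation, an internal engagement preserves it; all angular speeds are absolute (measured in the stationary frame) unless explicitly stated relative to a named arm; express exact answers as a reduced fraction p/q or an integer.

row1: w_G1=1 w_G3=1 w_R=1
row2: w_G1=83/35 w_G3=-1 w_R=0
total: w_G1=118/35 w_G3=0 w_R=1
asked value: 118/35

topology: planetary set — G1 35T / G2 24T / G3 83T, arm = carrier (Willis)
row 1: whole set turns with the arm by x
superposition row 2 [arm held]: sun y, ring −(35/83)·y, arm 0
boundary: total ω_ring = x − (35/83)·y = 0 and total ω_arm = x = 1  ⇒  y = 83/35, x = 1
row 2 ring = −(35/83)·83/35 = -1
totals (row 1 + row 2): sun 1 + 83/35 = 118/35, ring 1 + (-1) = 0, arm 1 + 0 = 1
asked cell (total, sun) = 118/35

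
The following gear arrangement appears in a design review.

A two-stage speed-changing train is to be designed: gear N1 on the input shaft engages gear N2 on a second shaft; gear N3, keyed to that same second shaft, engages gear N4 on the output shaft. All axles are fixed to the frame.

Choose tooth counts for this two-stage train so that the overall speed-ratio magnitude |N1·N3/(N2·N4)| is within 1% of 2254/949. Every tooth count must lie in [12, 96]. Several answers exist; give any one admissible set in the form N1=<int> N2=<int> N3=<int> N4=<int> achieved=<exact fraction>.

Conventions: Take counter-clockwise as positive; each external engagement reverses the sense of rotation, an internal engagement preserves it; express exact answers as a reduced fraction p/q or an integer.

N1=46 N2=13 N3=49 N4=73 achieved=2254/949

topology: fixed-axis compound train — 2 stages, target 2254/949
target = 2254/949 in lowest terms: an exact hit needs N1·N3 = k·2254 and N2·N4 = k·949 for one integer k, every count in [12, 96]; additionally prefer no 1:1 stage (N1 ≠ N2, N3 ≠ N4)
k = 1: N1·N3 = 2254 = 46·49, N2·N4 = 949 = 13·73
achieved = 46·49/(13·73) = 2254/949; |achieved − target| = 0 ≤ 1127/47450 ✓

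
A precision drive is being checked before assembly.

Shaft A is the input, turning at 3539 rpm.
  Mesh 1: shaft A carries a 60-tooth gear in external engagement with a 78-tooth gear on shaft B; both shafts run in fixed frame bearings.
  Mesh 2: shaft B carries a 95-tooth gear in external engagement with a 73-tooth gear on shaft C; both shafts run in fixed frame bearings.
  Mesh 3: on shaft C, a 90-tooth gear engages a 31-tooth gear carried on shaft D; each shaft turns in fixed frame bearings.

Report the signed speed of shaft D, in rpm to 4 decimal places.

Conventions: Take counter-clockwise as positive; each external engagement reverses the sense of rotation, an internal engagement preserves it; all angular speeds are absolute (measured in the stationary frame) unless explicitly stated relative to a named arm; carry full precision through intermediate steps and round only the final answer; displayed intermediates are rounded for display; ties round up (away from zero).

topology: fixed-axis compound train — 3 meshes, A→D
mesh 1 [60T→78T]: ω = 3539.0000×60/78 = 2722.3077 rpm, sense flips to −
mesh 2 [95T→73T]: ω = 2722.3077×95/73 = 3542.7292 rpm, sense flips to +
mesh 3 [90T→31T]: ω = 3542.7292×90/31 = 10285.3428 rpm, sense flips to −
signed output speed = -10285.3428 rpm

-10285.3428 rpm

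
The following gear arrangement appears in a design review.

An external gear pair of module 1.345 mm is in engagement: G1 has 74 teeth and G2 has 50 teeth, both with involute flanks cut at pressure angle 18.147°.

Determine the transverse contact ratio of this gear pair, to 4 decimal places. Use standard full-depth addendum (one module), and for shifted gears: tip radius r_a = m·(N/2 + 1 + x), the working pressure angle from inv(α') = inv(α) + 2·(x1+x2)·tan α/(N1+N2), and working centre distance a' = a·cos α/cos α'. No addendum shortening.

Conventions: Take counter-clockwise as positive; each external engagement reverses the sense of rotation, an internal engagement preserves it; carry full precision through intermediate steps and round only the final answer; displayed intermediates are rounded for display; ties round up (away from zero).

single-mesh involute tooth geometry (74T engaging 50T at module 1.345)
base radii: r_b1 = 47.289717, r_b2 = 31.952511
tip radii: r_a1 = 51.110000, r_a2 = 34.970000
no profile shift: α' = α, a' = a
action lengths: √(r_a1²−r_b1²) = 19.388522, √(r_a2²−r_b2²) = 14.210486
base pitch p_b = π·m·cos α = 4.015271
CR = (19.388522 + 14.210486 − 83.390000·sin 18.14700°)/4.015271 = 1.899421
contact ratio ≈ 1.8994

1.8994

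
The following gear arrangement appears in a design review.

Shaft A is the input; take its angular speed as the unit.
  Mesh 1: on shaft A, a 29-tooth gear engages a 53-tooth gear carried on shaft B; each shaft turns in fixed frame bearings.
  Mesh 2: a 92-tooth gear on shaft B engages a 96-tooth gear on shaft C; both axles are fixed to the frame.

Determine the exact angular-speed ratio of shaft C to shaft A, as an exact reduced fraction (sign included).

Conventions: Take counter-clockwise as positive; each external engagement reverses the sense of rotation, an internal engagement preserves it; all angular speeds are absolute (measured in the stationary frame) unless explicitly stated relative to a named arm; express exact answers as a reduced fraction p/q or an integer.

class = fixed-axis compound train [2 meshes; 2 ratios multiply, 2 sense flips]
mesh 1 [29T→53T]: running ratio 29/53, sense −
mesh 2 [92T→96T]: running ratio 667/1272, sense +
ω_out/ω_in = 667/1272

667/1272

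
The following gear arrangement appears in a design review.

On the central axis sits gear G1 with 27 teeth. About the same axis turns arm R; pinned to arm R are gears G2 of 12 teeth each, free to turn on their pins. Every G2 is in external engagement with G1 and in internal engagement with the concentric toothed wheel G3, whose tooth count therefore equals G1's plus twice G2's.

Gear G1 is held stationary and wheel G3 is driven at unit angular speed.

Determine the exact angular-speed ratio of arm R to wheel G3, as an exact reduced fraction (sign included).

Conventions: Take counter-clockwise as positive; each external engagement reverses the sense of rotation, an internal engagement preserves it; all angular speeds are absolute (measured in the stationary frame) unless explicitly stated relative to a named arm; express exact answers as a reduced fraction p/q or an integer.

topology: planetary set — G1 27T / G2 12T / G3 51T, arm = carrier (Willis)
ring teeth: 27 + 2·12 = 51
27(ω_sun−ω_arm) = −51(ω_ring−ω_arm),  ω_sun = 0, ω_ring = 1
27(0−ω_arm) = −51(1−ω_arm)  ⇒  78·ω_arm = 51  ⇒  ω_arm = 17/26
ω_out/ω_in = 17/26

17/26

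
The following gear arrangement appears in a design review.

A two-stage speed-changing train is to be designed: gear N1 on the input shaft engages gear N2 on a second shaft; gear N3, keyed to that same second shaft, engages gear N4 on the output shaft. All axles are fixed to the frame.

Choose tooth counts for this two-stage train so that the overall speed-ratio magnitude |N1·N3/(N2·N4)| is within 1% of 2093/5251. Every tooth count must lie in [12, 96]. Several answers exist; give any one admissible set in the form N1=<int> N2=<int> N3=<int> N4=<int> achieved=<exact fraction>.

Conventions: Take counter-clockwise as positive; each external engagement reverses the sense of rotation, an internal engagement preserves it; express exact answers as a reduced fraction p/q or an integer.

topology: fixed-axis compound train — 2 stages, target 2093/5251
target = 2093/5251 in lowest terms: an exact hit needs N1·N3 = k·2093 and N2·N4 = k·5251 for one integer k, every count in [12, 96]; additionally prefer no 1:1 stage (N1 ≠ N2, N3 ≠ N4)
k = 1: N1·N3 = 2093 = 23·91, N2·N4 = 5251 = 59·89
achieved = 23·91/(59·89) = 2093/5251; |achieved − target| = 0 ≤ 2093/525100 ✓

N1=23 N2=59 N3=91 N4=89 achieved=2093/5251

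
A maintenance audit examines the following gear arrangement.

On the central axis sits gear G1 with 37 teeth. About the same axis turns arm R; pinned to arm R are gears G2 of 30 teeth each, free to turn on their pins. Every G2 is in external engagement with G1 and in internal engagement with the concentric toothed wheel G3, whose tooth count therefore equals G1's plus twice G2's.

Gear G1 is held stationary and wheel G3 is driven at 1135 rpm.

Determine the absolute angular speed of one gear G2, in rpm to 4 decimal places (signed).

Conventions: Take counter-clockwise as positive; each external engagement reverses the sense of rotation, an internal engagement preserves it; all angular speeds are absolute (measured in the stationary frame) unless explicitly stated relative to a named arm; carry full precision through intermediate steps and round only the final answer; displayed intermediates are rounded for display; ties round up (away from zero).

topology: planetary set — G1 37T / G2 30T / G3 97T, arm = carrier (Willis)
normalise by the input: solve with ω_ring = 1, then scale by 1135 rpm
ring teeth: 37 + 2·30 = 97
37(ω_sun−ω_arm) = −97(ω_ring−ω_arm),  ω_sun = 0, ω_ring = 1
37(0−ω_arm) = −97(1−ω_arm)  ⇒  134·ω_arm = 97  ⇒  ω_arm = 97/134
sun–planet mesh: 37·(0−97/134) = −30·(ω_p−ω_arm)  ⇒  ω_p−ω_arm = 3589/4020
ω_p = 97/134 + 3589/4020 = 97/60
scale: ω_p = 97/60 × 1135 rpm = +1834.9167 rpm

+1834.9167 rpm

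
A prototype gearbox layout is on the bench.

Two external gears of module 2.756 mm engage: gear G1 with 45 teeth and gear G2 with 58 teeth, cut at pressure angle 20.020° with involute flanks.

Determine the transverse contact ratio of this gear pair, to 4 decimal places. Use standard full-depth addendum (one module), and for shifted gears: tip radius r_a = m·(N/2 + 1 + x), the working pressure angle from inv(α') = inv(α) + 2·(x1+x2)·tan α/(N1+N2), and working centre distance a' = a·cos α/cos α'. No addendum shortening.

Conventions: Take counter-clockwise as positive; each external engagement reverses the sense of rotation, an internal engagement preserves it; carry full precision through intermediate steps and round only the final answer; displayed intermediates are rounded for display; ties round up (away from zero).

recognized (one external pair, fixed centres): single-mesh tooth geometry, m = 2.756, N1 = 45, N2 = 58
base radii: r_b1 = 58.262933, r_b2 = 75.094447
tip radii: r_a1 = 64.766000, r_a2 = 82.680000
no profile shift: α' = α, a' = a
action lengths: √(r_a1²−r_b1²) = 28.285428, √(r_a2²−r_b2²) = 34.594891
base pitch p_b = π·m·cos α = 8.135040
CR = (28.285428 + 34.594891 − 141.934000·sin 20.02000°)/8.135040 = 1.756535
contact ratio ≈ 1.7565

1.7565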